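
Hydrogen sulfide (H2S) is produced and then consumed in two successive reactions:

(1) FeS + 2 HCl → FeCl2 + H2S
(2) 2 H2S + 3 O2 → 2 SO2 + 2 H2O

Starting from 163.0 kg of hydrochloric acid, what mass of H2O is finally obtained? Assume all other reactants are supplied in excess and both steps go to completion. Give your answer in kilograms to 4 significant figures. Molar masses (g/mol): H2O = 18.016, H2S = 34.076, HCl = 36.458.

40.27 kg

163.0 kg = 163000 g.
n(HCl) = 163000 / 36.458 = 4470.9 mol.
Step 1 gives a 2:1 ratio of HCl to H2S, so n(H2S) = 2235.4 mol.
In step 2 the H2S:H2O ratio is 2:2, so n(H2O) = 2235.4 mol.
Mass of H2O = 2235.4 × 18.016 = 40274 g = 40.27 kg.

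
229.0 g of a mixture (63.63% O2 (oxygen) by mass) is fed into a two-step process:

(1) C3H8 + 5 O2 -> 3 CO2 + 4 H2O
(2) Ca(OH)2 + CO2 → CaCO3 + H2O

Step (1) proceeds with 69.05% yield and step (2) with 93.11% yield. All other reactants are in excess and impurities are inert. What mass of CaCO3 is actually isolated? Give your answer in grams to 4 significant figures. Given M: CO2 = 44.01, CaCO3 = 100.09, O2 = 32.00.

175.8 g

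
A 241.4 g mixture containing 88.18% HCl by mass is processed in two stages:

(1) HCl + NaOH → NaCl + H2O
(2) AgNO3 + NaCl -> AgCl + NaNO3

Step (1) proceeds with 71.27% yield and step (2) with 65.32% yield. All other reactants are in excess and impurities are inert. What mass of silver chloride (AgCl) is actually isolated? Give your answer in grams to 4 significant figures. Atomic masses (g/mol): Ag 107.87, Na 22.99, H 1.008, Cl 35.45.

Pure HCl = 241.4 × 0.8818 = 212.87 g.
M(HCl) = 1.008 + 35.45 = 36.458 g/mol.
M(AgCl) = 107.87 + 35.45 = 143.32 g/mol.
n(HCl) = 212.87 / 36.458 = 5.8387 mol.
Step 1 (HCl:NaCl = 1:1): theoretical n(NaCl) = 5.8387 mol; at 71.27% yield, n(NaCl) = 4.1612 mol.
Step 2 (NaCl:AgCl = 1:1): theoretical n(AgCl) = 4.1612 mol, so theoretical mass = 4.1612 × 143.32 = 596.39 g.
At 65.32% yield, actual mass of AgCl = 596.39 × 0.6532 = 389.56 g.

389.6 g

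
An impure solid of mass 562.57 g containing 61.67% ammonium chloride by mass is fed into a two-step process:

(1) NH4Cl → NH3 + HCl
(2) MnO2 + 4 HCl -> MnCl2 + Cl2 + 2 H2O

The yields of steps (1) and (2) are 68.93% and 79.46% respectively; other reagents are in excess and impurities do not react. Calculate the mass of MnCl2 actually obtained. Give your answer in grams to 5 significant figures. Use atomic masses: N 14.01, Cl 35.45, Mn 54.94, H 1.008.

Pure NH4Cl = 562.57 × 0.6167 = 346.937 g.
M(NH4Cl) = 14.01 + 4(1.008) + 35.45 = 53.492 g/mol.
M(MnCl2) = 54.94 + 2(35.45) = 125.84 g/mol.
n(NH4Cl) = 346.937 / 53.492 = 6.48577 mol.
Step 1 (NH4Cl:HCl = 1:1): theoretical n(HCl) = 6.48577 mol; at 68.93% yield, n(HCl) = 4.47064 mol.
Step 2 (HCl:MnCl2 = 4:1): theoretical n(MnCl2) = 1.11766 mol, so theoretical mass = 1.11766 × 125.84 = 140.646 g.
At 79.46% yield, actual mass of MnCl2 = 140.646 × 0.7946 = 111.758 g.

111.76 g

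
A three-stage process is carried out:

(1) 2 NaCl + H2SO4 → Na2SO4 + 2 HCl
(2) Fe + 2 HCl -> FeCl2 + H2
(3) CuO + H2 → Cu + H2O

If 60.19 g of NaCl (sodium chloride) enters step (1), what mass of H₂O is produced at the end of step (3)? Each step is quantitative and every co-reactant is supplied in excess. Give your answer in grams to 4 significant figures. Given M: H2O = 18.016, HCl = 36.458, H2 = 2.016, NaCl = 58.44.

n(NaCl) = 60.19 / 58.44 = 1.0299 mol.
Reaction (1): NaCl→HCl ratio 2:2 ⇒ n(HCl) = 1.0299 mol.
Reaction (2): HCl→H2 ratio 2:1 ⇒ n(H2) = 0.51497 mol.
Reaction (3): H2→H2O ratio 1:1 ⇒ n(H2O) = 0.51497 mol.
Mass of H2O = 0.51497 × 18.016 = 9.2777 g.

9.278 g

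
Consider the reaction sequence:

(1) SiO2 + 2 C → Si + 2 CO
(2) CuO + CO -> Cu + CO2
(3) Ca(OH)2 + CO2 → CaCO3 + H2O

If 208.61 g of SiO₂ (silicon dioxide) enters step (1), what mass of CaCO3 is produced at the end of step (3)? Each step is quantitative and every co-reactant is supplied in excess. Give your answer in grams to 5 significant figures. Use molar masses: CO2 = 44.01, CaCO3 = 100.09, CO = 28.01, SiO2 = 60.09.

694.95 g

n(SiO2) = 208.61 / 60.09 = 3.47163 mol.
Reaction (1): SiO2→CO ratio 1:2 ⇒ n(CO) = 6.94325 mol.
Reaction (2): CO→CO2 ratio 1:1 ⇒ n(CO2) = 6.94325 mol.
Reaction (3): CO2→CaCO3 ratio 1:1 ⇒ n(CaCO3) = 6.94325 mol.
Mass of CaCO3 = 6.94325 × 100.09 = 694.950 g.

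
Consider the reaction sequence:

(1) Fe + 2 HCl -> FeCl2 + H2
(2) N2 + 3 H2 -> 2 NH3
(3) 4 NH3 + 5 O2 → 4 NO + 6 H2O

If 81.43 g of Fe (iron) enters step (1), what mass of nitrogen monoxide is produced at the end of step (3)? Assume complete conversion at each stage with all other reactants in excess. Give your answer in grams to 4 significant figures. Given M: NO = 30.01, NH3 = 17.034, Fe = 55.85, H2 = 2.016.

29.17 g

n(Fe) = 81.43 / 55.85 = 1.4580 mol.
Reaction (1): Fe→H2 ratio 1:1 ⇒ n(H2) = 1.4580 mol.
Reaction (2): H2→NH3 ratio 3:2 ⇒ n(NH3) = 0.97201 mol.
Reaction (3): NH3→NO ratio 4:4 ⇒ n(NO) = 0.97201 mol.
Mass of NO = 0.97201 × 30.01 = 29.170 g.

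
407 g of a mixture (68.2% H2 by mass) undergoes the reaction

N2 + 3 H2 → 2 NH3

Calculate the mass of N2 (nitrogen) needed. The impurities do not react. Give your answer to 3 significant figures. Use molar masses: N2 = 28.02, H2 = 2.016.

Mass of pure H2 = 407 g × 0.682 = 277.6 g.
n(H2) = 277.6 g / 2.016 g/mol = 137.7 mol.
From the equation the H2:N2 mole ratio is 3:1, so n(N2) = 137.7 × 1/3 = 45.90 mol.
Mass of N2 = 45.90 mol × 28.02 g/mol = 1286 g.

1290 g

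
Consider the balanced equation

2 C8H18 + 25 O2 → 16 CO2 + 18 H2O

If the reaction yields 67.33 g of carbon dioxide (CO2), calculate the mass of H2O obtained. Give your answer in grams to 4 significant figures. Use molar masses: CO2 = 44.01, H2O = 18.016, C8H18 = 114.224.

31.01 g

n(CO2) = 67.330 g / 44.01 g/mol = 1.5299 mol.
From the equation the CO2:H2O mole ratio is 16:18, so n(H2O) = 1.5299 × 18/16 = 1.7211 mol.
Mass of H2O = 1.7211 mol × 18.016 g/mol = 31.008 g.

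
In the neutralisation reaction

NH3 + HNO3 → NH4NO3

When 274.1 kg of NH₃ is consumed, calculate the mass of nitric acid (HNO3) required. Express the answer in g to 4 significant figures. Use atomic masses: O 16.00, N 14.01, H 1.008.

1014000 g

M(NH3) = 14.01 + 3(1.008) = 17.034 g/mol.
M(HNO3) = 1.008 + 14.01 + 3(16.00) = 63.018 g/mol.
Convert: 274.1 kg = 274100 g.
n(NH3) = 274100 g / 17.034 g/mol = 16091 mol.
From the equation the NH3:HNO3 mole ratio is 1:1, so n(HNO3) = 16091 × 1/1 = 16091 mol.
Mass of HNO3 = 16091 mol × 63.018 g/mol = 1.0140 × 10^6 g.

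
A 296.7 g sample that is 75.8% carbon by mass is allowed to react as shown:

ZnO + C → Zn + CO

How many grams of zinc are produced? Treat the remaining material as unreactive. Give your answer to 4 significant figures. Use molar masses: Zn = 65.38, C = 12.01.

Mass of pure C = 296.7 g × 0.758 = 224.90 g.
n(C) = 224.90 g / 12.01 g/mol = 18.726 mol.
From the equation the C:Zn mole ratio is 1:1, so n(Zn) = 18.726 × 1/1 = 18.726 mol.
Mass of Zn = 18.726 mol × 65.38 g/mol = 1224.3 g.

1224 g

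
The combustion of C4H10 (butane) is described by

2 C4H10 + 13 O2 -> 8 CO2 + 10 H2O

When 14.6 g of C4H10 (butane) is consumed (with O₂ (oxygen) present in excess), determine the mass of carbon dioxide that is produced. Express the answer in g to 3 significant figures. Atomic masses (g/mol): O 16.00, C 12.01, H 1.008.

M(C4H10) = 4(12.01) + 10(1.008) = 58.12 g/mol.
M(CO2) = 12.01 + 2(16.00) = 44.01 g/mol.
n(C4H10) = 14.60 g / 58.12 g/mol = 0.2512 mol.
From the equation the C4H10:CO2 mole ratio is 2:8, so n(CO2) = 0.2512 × 8/2 = 1.005 mol.
Mass of CO2 = 1.005 mol × 44.01 g/mol = 44.22 g.

44.2 g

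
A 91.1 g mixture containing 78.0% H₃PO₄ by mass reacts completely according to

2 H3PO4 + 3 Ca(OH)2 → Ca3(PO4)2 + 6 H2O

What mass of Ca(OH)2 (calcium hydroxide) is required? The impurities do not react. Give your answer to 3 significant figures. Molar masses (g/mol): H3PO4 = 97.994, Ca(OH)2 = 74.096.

Mass of pure H3PO4 = 91.1 g × 0.780 = 71.06 g.
n(H3PO4) = 71.06 g / 97.994 g/mol = 0.7251 mol.
From the equation the H3PO4:Ca(OH)2 mole ratio is 2:3, so n(Ca(OH)2) = 0.7251 × 3/2 = 1.088 mol.
Mass of Ca(OH)2 = 1.088 mol × 74.096 g/mol = 80.59 g.

80.6 g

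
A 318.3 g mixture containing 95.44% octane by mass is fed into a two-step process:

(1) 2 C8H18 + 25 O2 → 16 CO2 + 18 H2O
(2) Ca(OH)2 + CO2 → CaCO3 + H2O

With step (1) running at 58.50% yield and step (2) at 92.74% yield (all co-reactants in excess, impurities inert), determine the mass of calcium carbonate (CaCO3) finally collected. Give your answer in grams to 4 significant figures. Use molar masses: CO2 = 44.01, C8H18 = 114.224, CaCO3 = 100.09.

1155 g

Pure C8H18 = 318.3 × 0.9544 = 303.79 g.
n(C8H18) = 303.79 / 114.224 = 2.6596 mol.
Step 1 (C8H18:CO2 = 2:16): theoretical n(CO2) = 21.276 mol; at 58.50% yield, n(CO2) = 12.447 mol.
Step 2 (CO2:CaCO3 = 1:1): theoretical n(CaCO3) = 12.447 mol, so theoretical mass = 12.447 × 100.09 = 1245.8 g.
At 92.74% yield, actual mass of CaCO3 = 1245.8 × 0.9274 = 1155.3 g.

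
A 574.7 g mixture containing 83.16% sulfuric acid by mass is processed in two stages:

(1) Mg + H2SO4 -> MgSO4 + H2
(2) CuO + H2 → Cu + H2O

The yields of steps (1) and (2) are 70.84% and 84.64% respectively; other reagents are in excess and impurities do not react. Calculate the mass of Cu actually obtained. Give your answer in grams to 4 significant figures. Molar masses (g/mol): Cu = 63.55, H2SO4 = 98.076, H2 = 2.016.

185.7 g

Pure H2SO4 = 574.7 × 0.8316 = 477.92 g.
n(H2SO4) = 477.92 / 98.076 = 4.8730 mol.
Step 1 (H2SO4:H2 = 1:1): theoretical n(H2) = 4.8730 mol; at 70.84% yield, n(H2) = 3.4520 mol.
Step 2 (H2:Cu = 1:1): theoretical n(Cu) = 3.4520 mol, so theoretical mass = 3.4520 × 63.55 = 219.37 g.
At 84.64% yield, actual mass of Cu = 219.37 × 0.8464 = 185.68 g.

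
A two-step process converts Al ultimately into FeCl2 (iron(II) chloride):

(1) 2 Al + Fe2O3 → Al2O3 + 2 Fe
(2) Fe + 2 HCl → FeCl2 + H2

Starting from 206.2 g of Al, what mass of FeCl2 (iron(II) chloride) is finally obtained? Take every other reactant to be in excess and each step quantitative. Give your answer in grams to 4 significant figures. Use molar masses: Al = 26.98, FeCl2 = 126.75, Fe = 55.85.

968.7 g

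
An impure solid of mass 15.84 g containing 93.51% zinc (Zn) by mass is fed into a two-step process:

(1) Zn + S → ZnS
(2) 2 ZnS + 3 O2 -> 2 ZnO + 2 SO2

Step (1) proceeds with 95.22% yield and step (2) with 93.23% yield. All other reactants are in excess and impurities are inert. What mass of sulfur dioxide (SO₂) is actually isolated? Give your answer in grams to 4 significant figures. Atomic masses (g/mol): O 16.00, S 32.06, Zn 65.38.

12.88 g

Pure Zn = 15.84 × 0.9351 = 14.812 g.
M(Zn) = 65.38 g/mol.
M(SO2) = 32.06 + 2(16.00) = 64.06 g/mol.
n(Zn) = 14.812 / 65.38 = 0.22655 mol.
Step 1 (Zn:ZnS = 1:1): theoretical n(ZnS) = 0.22655 mol; at 95.22% yield, n(ZnS) = 0.21572 mol.
Step 2 (ZnS:SO2 = 2:2): theoretical n(SO2) = 0.21572 mol, so theoretical mass = 0.21572 × 64.06 = 13.819 g.
At 93.23% yield, actual mass of SO2 = 13.819 × 0.9323 = 12.884 g.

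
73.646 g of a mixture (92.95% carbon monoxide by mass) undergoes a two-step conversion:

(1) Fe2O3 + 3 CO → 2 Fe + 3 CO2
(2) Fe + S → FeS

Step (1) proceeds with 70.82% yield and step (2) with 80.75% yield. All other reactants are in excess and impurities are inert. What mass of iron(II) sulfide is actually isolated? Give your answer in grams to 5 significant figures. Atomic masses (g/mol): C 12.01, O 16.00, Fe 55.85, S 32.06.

81.909 g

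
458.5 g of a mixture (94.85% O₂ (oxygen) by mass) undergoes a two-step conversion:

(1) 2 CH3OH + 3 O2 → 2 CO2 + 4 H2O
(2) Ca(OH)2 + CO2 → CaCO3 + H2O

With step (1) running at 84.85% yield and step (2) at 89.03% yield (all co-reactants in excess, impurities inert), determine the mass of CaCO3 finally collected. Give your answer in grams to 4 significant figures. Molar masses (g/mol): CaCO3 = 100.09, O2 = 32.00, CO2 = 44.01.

Pure O2 = 458.5 × 0.9485 = 434.89 g.
n(O2) = 434.89 / 32.00 = 13.590 mol.
Step 1 (O2:CO2 = 3:2): theoretical n(CO2) = 9.0602 mol; at 84.85% yield, n(CO2) = 7.6875 mol.
Step 2 (CO2:CaCO3 = 1:1): theoretical n(CaCO3) = 7.6875 mol, so theoretical mass = 7.6875 × 100.09 = 769.45 g.
At 89.03% yield, actual mass of CaCO3 = 769.45 × 0.8903 = 685.04 g.

685.0 g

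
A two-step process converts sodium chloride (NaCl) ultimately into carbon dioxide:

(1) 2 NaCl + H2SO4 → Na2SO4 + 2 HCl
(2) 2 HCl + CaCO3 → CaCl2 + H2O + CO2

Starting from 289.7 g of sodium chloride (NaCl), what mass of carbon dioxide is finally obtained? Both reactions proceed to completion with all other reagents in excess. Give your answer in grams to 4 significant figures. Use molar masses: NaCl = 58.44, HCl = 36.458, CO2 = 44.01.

109.1 g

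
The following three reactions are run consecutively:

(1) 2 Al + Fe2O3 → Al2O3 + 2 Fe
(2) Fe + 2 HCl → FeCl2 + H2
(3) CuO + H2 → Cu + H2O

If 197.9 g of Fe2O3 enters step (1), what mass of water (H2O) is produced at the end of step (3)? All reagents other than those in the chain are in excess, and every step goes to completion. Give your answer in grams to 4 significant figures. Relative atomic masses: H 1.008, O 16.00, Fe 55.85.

M(Fe2O3) = 2(55.85) + 3(16.00) = 159.70 g/mol.
M(H2O) = 2(1.008) + 16.00 = 18.016 g/mol.
n(Fe2O3) = 197.9 / 159.70 = 1.2392 mol.
Reaction (1): Fe2O3→Fe ratio 1:2 ⇒ n(Fe) = 2.4784 mol.
Reaction (2): Fe→H2 ratio 1:1 ⇒ n(H2) = 2.4784 mol.
Reaction (3): H2→H2O ratio 1:1 ⇒ n(H2O) = 2.4784 mol.
Mass of H2O = 2.4784 × 18.016 = 44.651 g.

44.65 g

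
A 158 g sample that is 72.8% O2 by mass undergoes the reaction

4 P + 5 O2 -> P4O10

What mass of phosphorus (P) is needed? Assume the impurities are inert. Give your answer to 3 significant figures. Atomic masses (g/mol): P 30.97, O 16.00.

89.1 g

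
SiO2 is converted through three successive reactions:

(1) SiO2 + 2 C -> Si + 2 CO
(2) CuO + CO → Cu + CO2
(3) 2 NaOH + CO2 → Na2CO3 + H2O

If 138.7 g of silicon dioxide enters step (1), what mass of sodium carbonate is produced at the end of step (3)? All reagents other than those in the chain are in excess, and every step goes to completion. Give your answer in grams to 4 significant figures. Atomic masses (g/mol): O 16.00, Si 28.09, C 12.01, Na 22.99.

489.3 g

M(SiO2) = 28.09 + 2(16.00) = 60.09 g/mol.
M(Na2CO3) = 2(22.99) + 12.01 + 3(16.00) = 105.99 g/mol.
n(SiO2) = 138.7 / 60.09 = 2.3082 mol.
Reaction (1): SiO2→CO ratio 1:2 ⇒ n(CO) = 4.6164 mol.
Reaction (2): CO→CO2 ratio 1:1 ⇒ n(CO2) = 4.6164 mol.
Reaction (3): CO2→Na2CO3 ratio 1:1 ⇒ n(Na2CO3) = 4.6164 mol.
Mass of Na2CO3 = 4.6164 × 105.99 = 489.29 g.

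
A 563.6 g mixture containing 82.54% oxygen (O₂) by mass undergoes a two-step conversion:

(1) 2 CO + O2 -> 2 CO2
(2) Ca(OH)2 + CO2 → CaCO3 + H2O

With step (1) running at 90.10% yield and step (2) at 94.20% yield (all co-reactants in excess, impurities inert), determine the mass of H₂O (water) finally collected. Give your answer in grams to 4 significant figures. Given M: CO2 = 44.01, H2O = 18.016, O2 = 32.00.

Pure O2 = 563.6 × 0.8254 = 465.20 g.
n(O2) = 465.20 / 32.00 = 14.537 mol.
Step 1 (O2:CO2 = 1:2): theoretical n(CO2) = 29.075 mol; at 90.10% yield, n(CO2) = 26.196 mol.
Step 2 (CO2:H2O = 1:1): theoretical n(H2O) = 26.196 mol, so theoretical mass = 26.196 × 18.016 = 471.95 g.
At 94.20% yield, actual mass of H2O = 471.95 × 0.9420 = 444.58 g.

444.6 g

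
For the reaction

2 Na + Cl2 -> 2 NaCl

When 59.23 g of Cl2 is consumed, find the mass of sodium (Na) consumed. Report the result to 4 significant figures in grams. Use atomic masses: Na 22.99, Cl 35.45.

38.41 g

M(Cl2) = 2(35.45) = 70.90 g/mol.
M(Na) = 22.99 g/mol.
n(Cl2) = 59.230 g / 70.90 g/mol = 0.83540 mol.
From the equation the Cl2:Na mole ratio is 1:2, so n(Na) = 0.83540 × 2/1 = 1.6708 mol.
Mass of Na = 1.6708 mol × 22.99 g/mol = 38.412 g.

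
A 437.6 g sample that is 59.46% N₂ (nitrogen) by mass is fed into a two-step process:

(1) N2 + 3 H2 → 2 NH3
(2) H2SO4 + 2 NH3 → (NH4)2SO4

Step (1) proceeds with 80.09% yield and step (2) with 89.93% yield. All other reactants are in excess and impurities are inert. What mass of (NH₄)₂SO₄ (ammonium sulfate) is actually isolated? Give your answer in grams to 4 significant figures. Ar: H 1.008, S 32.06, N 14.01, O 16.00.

Pure N2 = 437.6 × 0.5946 = 260.20 g.
M(N2) = 2(14.01) = 28.02 g/mol.
M((NH4)2SO4) = 2(14.01) + 8(1.008) + 32.06 + 4(16.00) = 132.144 g/mol.
n(N2) = 260.20 / 28.02 = 9.2861 mol.
Step 1 (N2:NH3 = 1:2): theoretical n(NH3) = 18.572 mol; at 80.09% yield, n(NH3) = 14.875 mol.
Step 2 (NH3:(NH4)2SO4 = 2:1): theoretical n((NH4)2SO4) = 7.4373 mol, so theoretical mass = 7.4373 × 132.144 = 982.79 g.
At 89.93% yield, actual mass of (NH4)2SO4 = 982.79 × 0.8993 = 883.82 g.

883.8 g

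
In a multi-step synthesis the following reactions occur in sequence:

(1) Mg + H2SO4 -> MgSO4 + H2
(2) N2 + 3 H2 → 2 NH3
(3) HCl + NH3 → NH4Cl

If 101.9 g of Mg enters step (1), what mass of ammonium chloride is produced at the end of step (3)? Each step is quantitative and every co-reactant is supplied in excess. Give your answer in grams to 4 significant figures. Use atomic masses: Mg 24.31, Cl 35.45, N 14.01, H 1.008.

149.5 g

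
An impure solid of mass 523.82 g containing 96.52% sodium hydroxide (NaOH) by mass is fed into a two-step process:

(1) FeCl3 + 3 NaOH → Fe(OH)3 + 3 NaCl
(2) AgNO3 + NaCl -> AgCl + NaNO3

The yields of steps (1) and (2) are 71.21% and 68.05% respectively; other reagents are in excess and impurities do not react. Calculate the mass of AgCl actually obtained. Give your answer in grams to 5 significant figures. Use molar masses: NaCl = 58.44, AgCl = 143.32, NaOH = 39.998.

Pure NaOH = 523.82 × 0.9652 = 505.591 g.
n(NaOH) = 505.591 / 39.998 = 12.6404 mol.
Step 1 (NaOH:NaCl = 3:3): theoretical n(NaCl) = 12.6404 mol; at 71.21% yield, n(NaCl) = 9.00123 mol.
Step 2 (NaCl:AgCl = 1:1): theoretical n(AgCl) = 9.00123 mol, so theoretical mass = 9.00123 × 143.32 = 1290.06 g.
At 68.05% yield, actual mass of AgCl = 1290.06 × 0.6805 = 877.884 g.

877.88 g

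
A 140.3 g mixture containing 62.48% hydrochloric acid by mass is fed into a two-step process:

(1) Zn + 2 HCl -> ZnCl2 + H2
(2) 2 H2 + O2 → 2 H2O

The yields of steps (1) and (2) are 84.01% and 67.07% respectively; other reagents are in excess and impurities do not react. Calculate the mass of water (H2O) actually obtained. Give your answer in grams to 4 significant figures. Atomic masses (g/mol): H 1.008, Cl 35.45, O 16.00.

12.20 g

Pure HCl = 140.3 × 0.6248 = 87.659 g.
M(HCl) = 1.008 + 35.45 = 36.458 g/mol.
M(H2O) = 2(1.008) + 16.00 = 18.016 g/mol.
n(HCl) = 87.659 / 36.458 = 2.4044 mol.
Step 1 (HCl:H2 = 2:1): theoretical n(H2) = 1.2022 mol; at 84.01% yield, n(H2) = 1.0100 mol.
Step 2 (H2:H2O = 2:2): theoretical n(H2O) = 1.0100 mol, so theoretical mass = 1.0100 × 18.016 = 18.196 g.
At 67.07% yield, actual mass of H2O = 18.196 × 0.6707 = 12.204 g.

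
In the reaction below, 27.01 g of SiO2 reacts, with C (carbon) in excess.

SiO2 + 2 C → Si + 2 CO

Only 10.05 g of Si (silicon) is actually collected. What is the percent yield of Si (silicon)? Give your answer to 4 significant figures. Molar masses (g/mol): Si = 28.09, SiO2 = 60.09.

79.60 %

n(SiO2) = 27.010 g / 60.09 g/mol = 0.44949 mol.
From the equation the SiO2:Si mole ratio is 1:1, so n(Si) = 0.44949 × 1/1 = 0.44949 mol.
Mass of Si = 0.44949 mol × 28.09 g/mol = 12.626 g.
This is the theoretical yield. Percent yield = 10.05 g / 12.626 g × 100% = 79.596%.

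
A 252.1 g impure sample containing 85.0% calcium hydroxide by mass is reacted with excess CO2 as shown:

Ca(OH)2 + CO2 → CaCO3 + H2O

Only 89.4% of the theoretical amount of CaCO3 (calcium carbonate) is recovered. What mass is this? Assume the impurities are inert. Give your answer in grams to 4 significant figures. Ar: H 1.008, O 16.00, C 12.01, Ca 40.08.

Pure Ca(OH)2 available = 252.1 g × 0.850 = 214.28 g.
M(Ca(OH)2) = 40.08 + 2(16.00) + 2(1.008) = 74.096 g/mol.
M(CaCO3) = 40.08 + 12.01 + 3(16.00) = 100.09 g/mol.
n(Ca(OH)2) = 214.28 g / 74.096 g/mol = 2.8920 mol.
From the equation the Ca(OH)2:CaCO3 mole ratio is 1:1, so n(CaCO3) = 2.8920 × 1/1 = 2.8920 mol.
Mass of CaCO3 = 2.8920 mol × 100.09 g/mol = 289.46 g.
Actual mass collected = 289.46 g × 0.894 = 258.78 g.

258.8 g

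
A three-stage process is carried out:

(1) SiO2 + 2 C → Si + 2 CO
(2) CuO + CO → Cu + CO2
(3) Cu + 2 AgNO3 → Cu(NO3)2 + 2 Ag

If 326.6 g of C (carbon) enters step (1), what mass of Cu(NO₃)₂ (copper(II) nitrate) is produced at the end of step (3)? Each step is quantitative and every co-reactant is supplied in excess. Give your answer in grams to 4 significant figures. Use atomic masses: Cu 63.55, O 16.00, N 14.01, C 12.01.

M(C) = 12.01 g/mol.
M(Cu(NO3)2) = 63.55 + 2(14.01) + 6(16.00) = 187.57 g/mol.
n(C) = 326.6 / 12.01 = 27.194 mol.
Reaction (1): C→CO ratio 2:2 ⇒ n(CO) = 27.194 mol.
Reaction (2): CO→Cu ratio 1:1 ⇒ n(Cu) = 27.194 mol.
Reaction (3): Cu→Cu(NO3)2 ratio 1:1 ⇒ n(Cu(NO3)2) = 27.194 mol.
Mass of Cu(NO3)2 = 27.194 × 187.57 = 5100.8 g.

5101 g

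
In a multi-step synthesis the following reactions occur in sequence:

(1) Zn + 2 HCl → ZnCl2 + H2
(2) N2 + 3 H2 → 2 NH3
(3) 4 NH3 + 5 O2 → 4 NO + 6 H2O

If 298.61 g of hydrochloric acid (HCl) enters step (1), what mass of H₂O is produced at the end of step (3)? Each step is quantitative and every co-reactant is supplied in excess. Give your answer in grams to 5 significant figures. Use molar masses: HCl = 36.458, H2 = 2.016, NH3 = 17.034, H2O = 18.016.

73.780 g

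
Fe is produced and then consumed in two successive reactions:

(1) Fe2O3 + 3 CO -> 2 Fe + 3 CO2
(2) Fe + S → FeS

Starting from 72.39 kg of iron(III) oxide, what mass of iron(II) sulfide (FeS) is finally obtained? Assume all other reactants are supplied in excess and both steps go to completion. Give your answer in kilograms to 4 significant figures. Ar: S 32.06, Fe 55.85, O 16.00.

79.70 kg

M(Fe2O3) = 2(55.85) + 3(16.00) = 159.70 g/mol.
M(FeS) = 55.85 + 32.06 = 87.91 g/mol.
72.39 kg = 72390 g.
n(Fe2O3) = 72390 / 159.70 = 453.29 mol.
Step 1 gives a 1:2 ratio of Fe2O3 to Fe, so n(Fe) = 906.57 mol.
In step 2 the Fe:FeS ratio is 1:1, so n(FeS) = 906.57 mol.
Mass of FeS = 906.57 × 87.91 = 79697 g = 79.70 kg.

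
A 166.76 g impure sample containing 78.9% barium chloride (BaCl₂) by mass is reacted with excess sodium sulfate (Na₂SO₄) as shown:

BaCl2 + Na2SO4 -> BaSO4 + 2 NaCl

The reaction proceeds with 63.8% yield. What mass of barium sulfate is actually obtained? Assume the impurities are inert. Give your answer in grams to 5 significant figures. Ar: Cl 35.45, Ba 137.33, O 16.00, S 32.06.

94.087 g

Pure BaCl2 available = 166.76 g × 0.789 = 131.574 g.
M(BaCl2) = 137.33 + 2(35.45) = 208.23 g/mol.
M(BaSO4) = 137.33 + 32.06 + 4(16.00) = 233.39 g/mol.
n(BaCl2) = 131.574 g / 208.23 g/mol = 0.631867 mol.
From the equation the BaCl2:BaSO4 mole ratio is 1:1, so n(BaSO4) = 0.631867 × 1/1 = 0.631867 mol.
Mass of BaSO4 = 0.631867 mol × 233.39 g/mol = 147.471 g.
Actual mass collected = 147.471 g × 0.638 = 94.0868 g.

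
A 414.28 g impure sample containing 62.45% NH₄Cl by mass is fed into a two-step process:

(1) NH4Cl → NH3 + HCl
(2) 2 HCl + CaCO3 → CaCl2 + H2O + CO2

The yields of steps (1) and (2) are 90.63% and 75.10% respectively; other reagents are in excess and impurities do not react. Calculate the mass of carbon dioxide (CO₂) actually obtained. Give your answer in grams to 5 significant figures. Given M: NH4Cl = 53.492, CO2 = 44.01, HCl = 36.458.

72.439 g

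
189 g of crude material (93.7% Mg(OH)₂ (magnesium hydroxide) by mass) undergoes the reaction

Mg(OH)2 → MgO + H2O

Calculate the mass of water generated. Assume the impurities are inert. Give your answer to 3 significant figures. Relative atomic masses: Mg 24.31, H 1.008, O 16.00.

Mass of pure Mg(OH)2 = 189 g × 0.937 = 177.1 g.
M(Mg(OH)2) = 24.31 + 2(16.00) + 2(1.008) = 58.326 g/mol.
M(H2O) = 2(1.008) + 16.00 = 18.016 g/mol.
n(Mg(OH)2) = 177.1 g / 58.326 g/mol = 3.036 mol.
From the equation the Mg(OH)2:H2O mole ratio is 1:1, so n(H2O) = 3.036 × 1/1 = 3.036 mol.
Mass of H2O = 3.036 mol × 18.016 g/mol = 54.70 g.

54.7 g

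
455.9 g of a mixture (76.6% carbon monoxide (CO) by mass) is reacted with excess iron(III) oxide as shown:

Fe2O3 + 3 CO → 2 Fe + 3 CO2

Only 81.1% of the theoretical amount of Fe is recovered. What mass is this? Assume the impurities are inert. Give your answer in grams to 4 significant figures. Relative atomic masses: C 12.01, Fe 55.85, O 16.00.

Pure CO available = 455.9 g × 0.766 = 349.22 g.
M(CO) = 12.01 + 16.00 = 28.01 g/mol.
M(Fe) = 55.85 g/mol.
n(CO) = 349.22 g / 28.01 g/mol = 12.468 mol.
From the equation the CO:Fe mole ratio is 3:2, so n(Fe) = 12.468 × 2/3 = 8.3118 mol.
Mass of Fe = 8.3118 mol × 55.85 g/mol = 464.21 g.
Actual mass collected = 464.21 g × 0.811 = 376.48 g.

376.5 g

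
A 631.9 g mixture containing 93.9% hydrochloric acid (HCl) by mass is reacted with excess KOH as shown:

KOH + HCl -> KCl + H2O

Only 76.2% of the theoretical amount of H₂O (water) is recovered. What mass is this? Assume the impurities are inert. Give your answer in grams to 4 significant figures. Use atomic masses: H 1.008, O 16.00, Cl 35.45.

223.4 g

Pure HCl available = 631.9 g × 0.939 = 593.35 g.
M(HCl) = 1.008 + 35.45 = 36.458 g/mol.
M(H2O) = 2(1.008) + 16.00 = 18.016 g/mol.
n(HCl) = 593.35 g / 36.458 g/mol = 16.275 mol.
From the equation the HCl:H2O mole ratio is 1:1, so n(H2O) = 16.275 × 1/1 = 16.275 mol.
Mass of H2O = 16.275 mol × 18.016 g/mol = 293.21 g.
Actual mass collected = 293.21 g × 0.762 = 223.43 g.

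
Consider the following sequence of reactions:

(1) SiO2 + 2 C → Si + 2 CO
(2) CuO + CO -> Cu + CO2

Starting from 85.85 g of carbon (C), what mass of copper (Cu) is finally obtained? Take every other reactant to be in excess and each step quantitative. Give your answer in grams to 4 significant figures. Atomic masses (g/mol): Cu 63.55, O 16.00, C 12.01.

M(C) = 12.01 g/mol.
M(Cu) = 63.55 g/mol.
n(C) = 85.850 / 12.01 = 7.1482 mol.
Step 1 gives a 2:2 ratio of C to CO, so n(CO) = 7.1482 mol.
In step 2 the CO:Cu ratio is 1:1, so n(Cu) = 7.1482 mol.
Mass of Cu = 7.1482 × 63.55 = 454.27 g.

454.3 g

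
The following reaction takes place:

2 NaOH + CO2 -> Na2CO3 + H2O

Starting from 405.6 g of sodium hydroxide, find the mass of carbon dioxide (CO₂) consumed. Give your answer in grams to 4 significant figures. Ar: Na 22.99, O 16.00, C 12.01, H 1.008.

223.1 g

M(NaOH) = 22.99 + 16.00 + 1.008 = 39.998 g/mol.
M(CO2) = 12.01 + 2(16.00) = 44.01 g/mol.
n(NaOH) = 405.60 g / 39.998 g/mol = 10.141 mol.
From the equation the NaOH:CO2 mole ratio is 2:1, so n(CO2) = 10.141 × 1/2 = 5.0703 mol.
Mass of CO2 = 5.0703 mol × 44.01 g/mol = 223.14 g.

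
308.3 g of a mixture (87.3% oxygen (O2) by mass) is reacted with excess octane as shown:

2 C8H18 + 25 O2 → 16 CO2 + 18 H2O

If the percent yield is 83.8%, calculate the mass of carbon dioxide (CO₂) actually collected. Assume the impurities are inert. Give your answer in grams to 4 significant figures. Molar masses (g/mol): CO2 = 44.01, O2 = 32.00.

Pure O2 available = 308.3 g × 0.873 = 269.15 g.
n(O2) = 269.15 g / 32.00 g/mol = 8.4108 mol.
From the equation the O2:CO2 mole ratio is 25:16, so n(CO2) = 8.4108 × 16/25 = 5.3829 mol.
Mass of CO2 = 5.3829 mol × 44.01 g/mol = 236.90 g.
Actual mass collected = 236.90 g × 0.838 = 198.52 g.

198.5 g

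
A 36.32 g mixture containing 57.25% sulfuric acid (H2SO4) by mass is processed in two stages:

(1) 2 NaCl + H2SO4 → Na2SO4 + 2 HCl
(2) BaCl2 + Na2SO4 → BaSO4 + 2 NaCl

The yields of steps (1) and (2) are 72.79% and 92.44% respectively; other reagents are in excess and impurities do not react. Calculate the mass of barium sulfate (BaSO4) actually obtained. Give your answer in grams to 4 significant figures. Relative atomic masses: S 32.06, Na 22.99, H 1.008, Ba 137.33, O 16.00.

33.29 g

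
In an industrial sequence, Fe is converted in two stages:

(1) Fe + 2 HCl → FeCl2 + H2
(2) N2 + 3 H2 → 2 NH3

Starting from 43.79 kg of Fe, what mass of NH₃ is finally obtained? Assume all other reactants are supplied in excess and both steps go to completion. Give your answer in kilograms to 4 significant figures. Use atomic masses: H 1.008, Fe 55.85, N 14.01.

8.904 kg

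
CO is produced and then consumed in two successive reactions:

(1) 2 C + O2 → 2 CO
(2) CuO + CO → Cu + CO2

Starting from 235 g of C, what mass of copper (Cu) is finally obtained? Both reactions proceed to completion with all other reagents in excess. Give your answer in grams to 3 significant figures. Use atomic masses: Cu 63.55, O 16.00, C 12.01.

1240 g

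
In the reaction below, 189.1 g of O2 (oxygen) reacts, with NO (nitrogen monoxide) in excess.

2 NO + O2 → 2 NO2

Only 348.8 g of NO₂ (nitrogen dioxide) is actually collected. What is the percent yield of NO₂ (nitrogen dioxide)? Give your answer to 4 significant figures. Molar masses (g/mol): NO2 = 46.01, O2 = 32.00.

n(O2) = 189.10 g / 32.00 g/mol = 5.9094 mol.
From the equation the O2:NO2 mole ratio is 1:2, so n(NO2) = 5.9094 × 2/1 = 11.819 mol.
Mass of NO2 = 11.819 mol × 46.01 g/mol = 543.78 g.
This is the theoretical yield. Percent yield = 348.8 g / 543.78 g × 100% = 64.144%.

64.14 %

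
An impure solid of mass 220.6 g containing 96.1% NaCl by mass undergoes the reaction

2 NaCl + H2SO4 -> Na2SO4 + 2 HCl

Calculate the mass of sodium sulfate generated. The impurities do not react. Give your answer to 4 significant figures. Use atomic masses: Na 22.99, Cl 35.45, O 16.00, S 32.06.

257.6 g

Mass of pure NaCl = 220.6 g × 0.961 = 212.00 g.
M(NaCl) = 22.99 + 35.45 = 58.44 g/mol.
M(Na2SO4) = 2(22.99) + 32.06 + 4(16.00) = 142.04 g/mol.
n(NaCl) = 212.00 g / 58.44 g/mol = 3.6276 mol.
From the equation the NaCl:Na2SO4 mole ratio is 2:1, so n(Na2SO4) = 3.6276 × 1/2 = 1.8138 mol.
Mass of Na2SO4 = 1.8138 mol × 142.04 g/mol = 257.63 g.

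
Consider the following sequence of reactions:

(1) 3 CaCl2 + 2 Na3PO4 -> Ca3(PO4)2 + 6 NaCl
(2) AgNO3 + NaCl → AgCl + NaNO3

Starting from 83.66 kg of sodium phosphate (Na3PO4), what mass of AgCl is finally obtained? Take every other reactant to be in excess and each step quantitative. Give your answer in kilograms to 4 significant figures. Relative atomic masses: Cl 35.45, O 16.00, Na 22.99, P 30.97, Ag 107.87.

219.4 kg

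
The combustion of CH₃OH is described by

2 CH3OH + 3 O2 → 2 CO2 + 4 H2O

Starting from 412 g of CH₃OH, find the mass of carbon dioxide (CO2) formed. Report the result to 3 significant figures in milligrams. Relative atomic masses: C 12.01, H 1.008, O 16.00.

M(CH3OH) = 12.01 + 4(1.008) + 16.00 = 32.042 g/mol.
M(CO2) = 12.01 + 2(16.00) = 44.01 g/mol.
n(CH3OH) = 412.0 g / 32.042 g/mol = 12.86 mol.
From the equation the CH3OH:CO2 mole ratio is 2:2, so n(CO2) = 12.86 × 2/2 = 12.86 mol.
Mass of CO2 = 12.86 mol × 44.01 g/mol = 565.9 g.
Converting to mg: 565.9 g = 566000 mg.

566000 mg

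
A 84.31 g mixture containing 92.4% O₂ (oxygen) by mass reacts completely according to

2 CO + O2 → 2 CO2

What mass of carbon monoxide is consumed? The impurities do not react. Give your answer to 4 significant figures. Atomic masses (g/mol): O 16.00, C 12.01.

136.4 g

Mass of pure O2 = 84.31 g × 0.924 = 77.902 g.
M(O2) = 2(16.00) = 32.00 g/mol.
M(CO) = 12.01 + 16.00 = 28.01 g/mol.
n(O2) = 77.902 g / 32.00 g/mol = 2.4345 mol.
From the equation the O2:CO mole ratio is 1:2, so n(CO) = 2.4345 × 2/1 = 4.8689 mol.
Mass of CO = 4.8689 mol × 28.01 g/mol = 136.38 g.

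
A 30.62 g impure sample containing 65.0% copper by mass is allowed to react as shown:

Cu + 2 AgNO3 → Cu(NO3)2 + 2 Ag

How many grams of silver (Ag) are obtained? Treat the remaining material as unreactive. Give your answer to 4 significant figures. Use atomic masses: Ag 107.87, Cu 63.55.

67.57 g

Mass of pure Cu = 30.62 g × 0.650 = 19.903 g.
M(Cu) = 63.55 g/mol.
M(Ag) = 107.87 g/mol.
n(Cu) = 19.903 g / 63.55 g/mol = 0.31319 mol.
From the equation the Cu:Ag mole ratio is 1:2, so n(Ag) = 0.31319 × 2/1 = 0.62637 mol.
Mass of Ag = 0.62637 mol × 107.87 g/mol = 67.567 g.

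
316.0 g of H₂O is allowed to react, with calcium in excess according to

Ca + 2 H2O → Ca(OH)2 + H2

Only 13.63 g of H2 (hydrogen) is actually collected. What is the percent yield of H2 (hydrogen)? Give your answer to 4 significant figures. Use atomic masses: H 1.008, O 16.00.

77.09 %

M(H2O) = 2(1.008) + 16.00 = 18.016 g/mol.
M(H2) = 2(1.008) = 2.016 g/mol.
n(H2O) = 316.00 g / 18.016 g/mol = 17.540 mol.
From the equation the H2O:H2 mole ratio is 2:1, so n(H2) = 17.540 × 1/2 = 8.7700 mol.
Mass of H2 = 8.7700 mol × 2.016 g/mol = 17.680 g.
This is the theoretical yield. Percent yield = 13.63 g / 17.680 g × 100% = 77.092%.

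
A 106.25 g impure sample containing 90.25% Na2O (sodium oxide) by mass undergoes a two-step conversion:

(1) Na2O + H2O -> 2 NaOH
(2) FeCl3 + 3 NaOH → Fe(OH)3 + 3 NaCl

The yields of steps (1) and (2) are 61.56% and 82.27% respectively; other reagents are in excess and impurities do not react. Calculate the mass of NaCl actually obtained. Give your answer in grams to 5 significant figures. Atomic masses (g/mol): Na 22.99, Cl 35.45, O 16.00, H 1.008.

91.581 g

Pure Na2O = 106.25 × 0.9025 = 95.8906 g.
M(Na2O) = 2(22.99) + 16.00 = 61.98 g/mol.
M(NaCl) = 22.99 + 35.45 = 58.44 g/mol.
n(Na2O) = 95.8906 / 61.98 = 1.54712 mol.
Step 1 (Na2O:NaOH = 1:2): theoretical n(NaOH) = 3.09424 mol; at 61.56% yield, n(NaOH) = 1.90482 mol.
Step 2 (NaOH:NaCl = 3:3): theoretical n(NaCl) = 1.90482 mol, so theoretical mass = 1.90482 × 58.44 = 111.317 g.
At 82.27% yield, actual mass of NaCl = 111.317 × 0.8227 = 91.5809 g.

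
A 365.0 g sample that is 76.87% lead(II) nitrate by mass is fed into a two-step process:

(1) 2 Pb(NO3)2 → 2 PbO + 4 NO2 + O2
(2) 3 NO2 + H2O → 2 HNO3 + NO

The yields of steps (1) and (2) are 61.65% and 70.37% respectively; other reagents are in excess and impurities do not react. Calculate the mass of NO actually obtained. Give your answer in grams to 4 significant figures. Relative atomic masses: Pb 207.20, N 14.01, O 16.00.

7.352 g

Pure Pb(NO3)2 = 365.0 × 0.7687 = 280.58 g.
M(Pb(NO3)2) = 207.20 + 2(14.01) + 6(16.00) = 331.22 g/mol.
M(NO) = 14.01 + 16.00 = 30.01 g/mol.
n(Pb(NO3)2) = 280.58 / 331.22 = 0.84710 mol.
Step 1 (Pb(NO3)2:NO2 = 2:4): theoretical n(NO2) = 1.6942 mol; at 61.65% yield, n(NO2) = 1.0445 mol.
Step 2 (NO2:NO = 3:1): theoretical n(NO) = 0.34816 mol, so theoretical mass = 0.34816 × 30.01 = 10.448 g.
At 70.37% yield, actual mass of NO = 10.448 × 0.7037 = 7.3524 g.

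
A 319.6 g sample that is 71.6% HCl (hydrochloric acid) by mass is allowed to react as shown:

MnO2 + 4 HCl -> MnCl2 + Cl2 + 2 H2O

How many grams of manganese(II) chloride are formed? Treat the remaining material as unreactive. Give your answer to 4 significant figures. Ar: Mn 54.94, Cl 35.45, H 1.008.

197.5 g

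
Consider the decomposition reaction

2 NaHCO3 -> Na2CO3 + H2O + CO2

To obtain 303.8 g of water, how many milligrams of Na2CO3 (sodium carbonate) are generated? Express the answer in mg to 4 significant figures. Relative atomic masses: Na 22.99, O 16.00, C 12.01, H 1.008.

1787000 mg

M(H2O) = 2(1.008) + 16.00 = 18.016 g/mol.
M(Na2CO3) = 2(22.99) + 12.01 + 3(16.00) = 105.99 g/mol.
n(H2O) = 303.80 g / 18.016 g/mol = 16.863 mol.
From the equation the H2O:Na2CO3 mole ratio is 1:1, so n(Na2CO3) = 16.863 × 1/1 = 16.863 mol.
Mass of Na2CO3 = 16.863 mol × 105.99 g/mol = 1787.3 g.
Converting to mg: 1787.3 g = 1787000 mg.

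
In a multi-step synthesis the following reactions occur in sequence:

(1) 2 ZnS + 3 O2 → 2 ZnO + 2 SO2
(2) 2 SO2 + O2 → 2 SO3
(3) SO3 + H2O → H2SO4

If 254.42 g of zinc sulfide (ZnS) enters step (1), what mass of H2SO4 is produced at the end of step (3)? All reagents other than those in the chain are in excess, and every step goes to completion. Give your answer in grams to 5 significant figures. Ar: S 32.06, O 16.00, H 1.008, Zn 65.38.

256.08 g

M(ZnS) = 65.38 + 32.06 = 97.44 g/mol.
M(H2SO4) = 2(1.008) + 32.06 + 4(16.00) = 98.076 g/mol.
n(ZnS) = 254.42 / 97.44 = 2.61104 mol.
Reaction (1): ZnS→SO2 ratio 2:2 ⇒ n(SO2) = 2.61104 mol.
Reaction (2): SO2→SO3 ratio 2:2 ⇒ n(SO3) = 2.61104 mol.
Reaction (3): SO3→H2SO4 ratio 1:1 ⇒ n(H2SO4) = 2.61104 mol.
Mass of H2SO4 = 2.61104 × 98.076 = 256.081 g.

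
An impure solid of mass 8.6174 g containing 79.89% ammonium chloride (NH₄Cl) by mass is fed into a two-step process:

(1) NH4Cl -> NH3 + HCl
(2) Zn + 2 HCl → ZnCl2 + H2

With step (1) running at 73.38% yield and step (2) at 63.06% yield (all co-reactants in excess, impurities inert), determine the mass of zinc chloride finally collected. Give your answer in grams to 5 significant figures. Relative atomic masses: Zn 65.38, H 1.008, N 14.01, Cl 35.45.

4.0580 g

Pure NH4Cl = 8.6174 × 0.7989 = 6.88444 g.
M(NH4Cl) = 14.01 + 4(1.008) + 35.45 = 53.492 g/mol.
M(ZnCl2) = 65.38 + 2(35.45) = 136.28 g/mol.
n(NH4Cl) = 6.88444 / 53.492 = 0.128700 mol.
Step 1 (NH4Cl:HCl = 1:1): theoretical n(HCl) = 0.128700 mol; at 73.38% yield, n(HCl) = 0.0944403 mol.
Step 2 (HCl:ZnCl2 = 2:1): theoretical n(ZnCl2) = 0.0472202 mol, so theoretical mass = 0.0472202 × 136.28 = 6.43516 g.
At 63.06% yield, actual mass of ZnCl2 = 6.43516 × 0.6306 = 4.05801 g.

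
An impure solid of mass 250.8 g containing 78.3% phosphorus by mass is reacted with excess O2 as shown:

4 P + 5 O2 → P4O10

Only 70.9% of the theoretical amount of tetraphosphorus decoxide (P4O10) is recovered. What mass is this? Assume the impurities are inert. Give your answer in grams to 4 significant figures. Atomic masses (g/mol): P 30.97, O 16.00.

319.1 g

Pure P available = 250.8 g × 0.783 = 196.38 g.
M(P) = 30.97 g/mol.
M(P4O10) = 4(30.97) + 10(16.00) = 283.88 g/mol.
n(P) = 196.38 g / 30.97 g/mol = 6.3409 mol.
From the equation the P:P4O10 mole ratio is 4:1, so n(P4O10) = 6.3409 × 1/4 = 1.5852 mol.
Mass of P4O10 = 1.5852 mol × 283.88 g/mol = 450.01 g.
Actual mass collected = 450.01 g × 0.709 = 319.06 g.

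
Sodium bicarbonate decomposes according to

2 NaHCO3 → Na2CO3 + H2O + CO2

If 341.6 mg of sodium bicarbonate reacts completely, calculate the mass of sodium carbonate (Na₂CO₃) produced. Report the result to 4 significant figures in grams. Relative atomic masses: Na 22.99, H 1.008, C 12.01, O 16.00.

0.2155 g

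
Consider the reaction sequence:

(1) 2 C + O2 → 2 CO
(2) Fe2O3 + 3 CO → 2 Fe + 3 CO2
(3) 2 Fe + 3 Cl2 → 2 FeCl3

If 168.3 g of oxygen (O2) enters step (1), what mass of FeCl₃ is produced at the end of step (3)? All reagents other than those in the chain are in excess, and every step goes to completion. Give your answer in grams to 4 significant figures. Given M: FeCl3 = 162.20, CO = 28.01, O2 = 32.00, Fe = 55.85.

1137 g

n(O2) = 168.3 / 32.00 = 5.2594 mol.
Reaction (1): O2→CO ratio 1:2 ⇒ n(CO) = 10.519 mol.
Reaction (2): CO→Fe ratio 3:2 ⇒ n(Fe) = 7.0125 mol.
Reaction (3): Fe→FeCl3 ratio 2:2 ⇒ n(FeCl3) = 7.0125 mol.
Mass of FeCl3 = 7.0125 × 162.20 = 1137.4 g.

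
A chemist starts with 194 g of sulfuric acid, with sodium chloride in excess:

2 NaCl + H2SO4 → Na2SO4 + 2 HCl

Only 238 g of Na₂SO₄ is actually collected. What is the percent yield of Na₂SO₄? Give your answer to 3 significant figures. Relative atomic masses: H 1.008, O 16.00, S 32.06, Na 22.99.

84.7 %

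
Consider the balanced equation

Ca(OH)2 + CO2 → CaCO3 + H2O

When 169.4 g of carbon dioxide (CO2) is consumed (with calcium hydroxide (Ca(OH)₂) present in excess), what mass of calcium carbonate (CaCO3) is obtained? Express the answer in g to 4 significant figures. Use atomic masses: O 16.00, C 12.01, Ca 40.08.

M(CO2) = 12.01 + 2(16.00) = 44.01 g/mol.
M(CaCO3) = 40.08 + 12.01 + 3(16.00) = 100.09 g/mol.
n(CO2) = 169.40 g / 44.01 g/mol = 3.8491 mol.
From the equation the CO2:CaCO3 mole ratio is 1:1, so n(CaCO3) = 3.8491 × 1/1 = 3.8491 mol.
Mass of CaCO3 = 3.8491 mol × 100.09 g/mol = 385.26 g.

385.3 g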